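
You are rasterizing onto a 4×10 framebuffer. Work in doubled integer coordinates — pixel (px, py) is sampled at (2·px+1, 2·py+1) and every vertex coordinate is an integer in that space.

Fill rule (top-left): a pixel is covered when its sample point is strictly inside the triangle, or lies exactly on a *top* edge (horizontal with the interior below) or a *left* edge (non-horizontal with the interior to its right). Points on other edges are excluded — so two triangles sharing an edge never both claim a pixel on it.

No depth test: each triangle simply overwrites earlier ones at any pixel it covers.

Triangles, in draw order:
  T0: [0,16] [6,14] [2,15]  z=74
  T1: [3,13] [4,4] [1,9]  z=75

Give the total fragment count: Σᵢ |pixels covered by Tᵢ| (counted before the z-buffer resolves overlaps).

T0:
  2·area = 2  (B↔C swapped to make it positive)
  edge (0, 16)→(2, 15): d=(2,-1) top-left  bias=+0
  edge (2, 15)→(6, 14): d=(4,-1) top-left  bias=+0
  edge (6, 14)→(0, 16): d=(-6,2) right/bottom  bias=-1
    (1,7)@(3, 15): e=[1,1,0] → ·  [on edge]
  covered (0 px):
    · · · ·
    · · · ·
    · · · ·
    · · · ·
    · · · ·
    · · · ·
    · · · ·
    · · · ·
    · · · ·
    · · · ·
T1:
  2·area = 22  (B↔C swapped to make it positive)
  edge (3, 13)→(1, 9): d=(-2,-4) top-left  bias=+0
  edge (1, 9)→(4, 4): d=(3,-5) top-left  bias=+0
  edge (4, 4)→(3, 13): d=(-1,9) right/bottom  bias=-1
    (1,3)@(3, 7): e=[12,4,6] → #
    (2,3)@(5, 7): e=[20,14,-12] → ·
    (0,4)@(1, 9): e=[0,0,22] → #  [on edge]
    (2,4)@(5, 9): e=[16,20,-14] → ·
    (0,5)@(1, 11): e=[-4,6,20] → ·
    (1,5)@(3, 11): e=[4,16,2] → #
    (2,5)@(5, 11): e=[12,26,-16] → ·
    (1,6)@(3, 13): e=[0,22,0] → ·  [on edge]
    (2,8)@(5, 17): e=[0,44,-22] → ·  [on edge]
  covered (4 px):
    · · · ·
    · · · ·
    · · · ·
    · # · ·
    # # · ·
    · # · ·
    · · · ·
    · · · ·
    · · · ·
    · · · ·

Final: 4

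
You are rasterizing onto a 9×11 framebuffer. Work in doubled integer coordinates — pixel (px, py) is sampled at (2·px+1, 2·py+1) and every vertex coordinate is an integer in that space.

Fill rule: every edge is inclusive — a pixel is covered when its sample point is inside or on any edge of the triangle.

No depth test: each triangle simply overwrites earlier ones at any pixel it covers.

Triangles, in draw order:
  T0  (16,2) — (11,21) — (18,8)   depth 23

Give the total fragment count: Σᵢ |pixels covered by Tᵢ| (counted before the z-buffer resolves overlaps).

T0:
  2·area = 68  (B↔C swapped to make it positive)
  edge (16, 2)→(18, 8): d=(2,6) inclusive
  edge (18, 8)→(11, 21): d=(-7,13) inclusive
  edge (11, 21)→(16, 2): d=(5,-19) inclusive
    (8,2)@(17, 5): e=[0,34,34] → █  [on edge]
    (7,3)@(15, 7): e=[16,46,6] → █
    (7,4)@(15, 9): e=[20,32,16] → █
    (7,5)@(15, 11): e=[24,18,26] → █
    (8,5)@(17, 11): e=[12,-8,64] → ·
    (7,6)@(15, 13): e=[28,4,36] → █
    (8,6)@(17, 13): e=[16,-22,74] → ·
    (6,7)@(13, 15): e=[44,16,8] → █
    (7,7)@(15, 15): e=[32,-10,46] → ·
    (6,8)@(13, 17): e=[48,2,18] → █
    (7,8)@(15, 17): e=[36,-24,56] → ·
    (6,9)@(13, 19): e=[52,-12,28] → ·
    (5,10)@(11, 21): e=[68,0,0] → █  [on edge]
  covered (10 px):
    · · · · · · · · ·
    · · · · · · · · ·
    · · · · · · · · █
    · · · · · · · █ █
    · · · · · · · █ █
    · · · · · · · █ ·
    · · · · · · · █ ·
    · · · · · · █ · ·
    · · · · · · █ · ·
    · · · · · · · · ·
    · · · · · █ · · ·

Answer: 10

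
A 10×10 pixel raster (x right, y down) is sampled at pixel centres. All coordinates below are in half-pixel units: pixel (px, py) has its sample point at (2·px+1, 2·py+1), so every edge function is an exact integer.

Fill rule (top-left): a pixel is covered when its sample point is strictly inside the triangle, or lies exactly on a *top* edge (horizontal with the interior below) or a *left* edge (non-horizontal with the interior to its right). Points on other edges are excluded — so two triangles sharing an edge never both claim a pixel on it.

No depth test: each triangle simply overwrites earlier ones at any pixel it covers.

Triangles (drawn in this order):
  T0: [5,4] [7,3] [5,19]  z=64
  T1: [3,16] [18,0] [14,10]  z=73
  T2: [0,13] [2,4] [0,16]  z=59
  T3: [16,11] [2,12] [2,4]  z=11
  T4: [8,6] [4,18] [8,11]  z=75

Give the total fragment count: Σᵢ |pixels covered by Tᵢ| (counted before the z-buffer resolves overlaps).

T0:
  2·area = 30
  edge (5, 4)→(7, 3): d=(2,-1) top-left  bias=+0
  edge (7, 3)→(5, 19): d=(-2,16) right/bottom  bias=-1
  edge (5, 19)→(5, 4): d=(0,-15) top-left  bias=+0
    (2,0)@(5, 1): e=[-6,36,0] → .  [on edge]
    (5,0)@(11, 1): e=[0,-60,90] → .  [on edge]
    (2,1)@(5, 3): e=[-2,32,0] → .  [on edge]
    (3,1)@(7, 3): e=[0,0,30] → .  [on edge]
    (1,2)@(3, 5): e=[0,60,-30] → .  [on edge]
    (2,2)@(5, 5): e=[2,28,0] → X  [on edge]
    (3,2)@(7, 5): e=[4,-4,30] → .
    (2,3)@(5, 7): e=[6,24,0] → X  [on edge]
    (3,3)@(7, 7): e=[8,-8,30] → .
    (2,4)@(5, 9): e=[10,20,0] → X  [on edge]
    (3,4)@(7, 9): e=[12,-12,30] → .
    (2,5)@(5, 11): e=[14,16,0] → X  [on edge]
    (2,6)@(5, 13): e=[18,12,0] → X  [on edge]
    (2,7)@(5, 15): e=[22,8,0] → X  [on edge]
    (2,8)@(5, 17): e=[26,4,0] → X  [on edge]
    (2,9)@(5, 19): e=[30,0,0] → .  [on edge]
  covered (7 px):
    . . . . . . . . . .
    . . . . . . . . . .
    . . X . . . . . . .
    . . X . . . . . . .
    . . X . . . . . . .
    . . X . . . . . . .
    . . X . . . . . . .
    . . X . . . . . . .
    . . X . . . . . . .
    . . . . . . . . . .
T1:
  2·area = 86
  edge (3, 16)→(18, 0): d=(15,-16) top-left  bias=+0
  edge (18, 0)→(14, 10): d=(-4,10) right/bottom  bias=-1
  edge (14, 10)→(3, 16): d=(-11,6) right/bottom  bias=-1
    (7,2)@(15, 5): e=[27,10,49] → X
    (8,2)@(17, 5): e=[59,-10,37] → .
    (6,3)@(13, 7): e=[25,22,39] → X
    (8,3)@(17, 7): e=[89,-18,15] → .
    (5,4)@(11, 9): e=[23,34,29] → X
    (7,4)@(15, 9): e=[87,-6,5] → .
    (4,5)@(9, 11): e=[21,46,19] → X
    (6,5)@(13, 11): e=[85,6,-5] → .
    (3,6)@(7, 13): e=[19,58,9] → X
    (4,6)@(9, 13): e=[51,38,-3] → .
    (5,6)@(11, 13): e=[83,18,-15] → .
    (3,7)@(7, 15): e=[49,50,-13] → .
  covered (8 px):
    . . . . . . . . . .
    . . . . . . . . . .
    . . . . . . . X . .
    . . . . . . X X . .
    . . . . . X X . . .
    . . . . X X . . . .
    . . . X . . . . . .
    . . . . . . . . . .
    . . . . . . . . . .
    . . . . . . . . . .
T2:
  2·area = 6
  edge (0, 13)→(2, 4): d=(2,-9) top-left  bias=+0
  edge (2, 4)→(0, 16): d=(-2,12) right/bottom  bias=-1
  edge (0, 16)→(0, 13): d=(0,-3) top-left  bias=+0
    (0,4)@(1, 9): e=[1,2,3] → X
    (1,4)@(3, 9): e=[19,-22,9] → .
    (0,5)@(1, 11): e=[5,-2,3] → .
  covered (1 px):
    . . . . . . . . . .
    . . . . . . . . . .
    . . . . . . . . . .
    . . . . . . . . . .
    X . . . . . . . . .
    . . . . . . . . . .
    . . . . . . . . . .
    . . . . . . . . . .
    . . . . . . . . . .
    . . . . . . . . . .
T3:
  2·area = 112
  edge (16, 11)→(2, 12): d=(-14,1) right/bottom  bias=-1
  edge (2, 12)→(2, 4): d=(0,-8) top-left  bias=+0
  edge (2, 4)→(16, 11): d=(14,7) right/bottom  bias=-1
    (1,2)@(3, 5): e=[97,8,7] → X
    (2,2)@(5, 5): e=[95,24,-7] → .
    (1,3)@(3, 7): e=[69,8,35] → X
    (2,3)@(5, 7): e=[67,24,21] → X
    (3,3)@(7, 7): e=[65,40,7] → X
    (4,3)@(9, 7): e=[63,56,-7] → .
    (1,4)@(3, 9): e=[41,8,63] → X
    (4,4)@(9, 9): e=[35,56,21] → X
    (5,4)@(11, 9): e=[33,72,7] → X
    (6,4)@(13, 9): e=[31,88,-7] → .
    (1,5)@(3, 11): e=[13,8,91] → X
    (6,5)@(13, 11): e=[3,88,21] → X
  covered (16 px):
    . . . . . . . . . .
    . . . . . . . . . .
    . X . . . . . . . .
    . X X X . . . . . .
    . X X X X X . . . .
    . X X X X X X X . .
    . . . . . . . . . .
    . . . . . . . . . .
    . . . . . . . . . .
    . . . . . . . . . .
T4:
  2·area = 20  (B↔C swapped to make it positive)
  edge (8, 6)→(8, 11): d=(0,5) right/bottom  bias=-1
  edge (8, 11)→(4, 18): d=(-4,7) right/bottom  bias=-1
  edge (4, 18)→(8, 6): d=(4,-12) top-left  bias=+0
    (4,1)@(9, 3): e=[-5,25,0] → .  [on edge]
    (3,4)@(7, 9): e=[5,15,0] → X  [on edge]
    (4,4)@(9, 9): e=[-5,1,24] → .
    (3,5)@(7, 11): e=[5,7,8] → X
    (4,5)@(9, 11): e=[-5,-7,32] → .
    (3,6)@(7, 13): e=[5,-1,16] → .
    (2,7)@(5, 15): e=[15,5,0] → X  [on edge]
    (3,7)@(7, 15): e=[5,-9,24] → .
    (2,8)@(5, 17): e=[15,-3,8] → .
  covered (3 px):
    . . . . . . . . . .
    . . . . . . . . . .
    . . . . . . . . . .
    . . . . . . . . . .
    . . . X . . . . . .
    . . . X . . . . . .
    . . . . . . . . . .
    . . X . . . . . . .
    . . . . . . . . . .
    . . . . . . . . . .

Final: 35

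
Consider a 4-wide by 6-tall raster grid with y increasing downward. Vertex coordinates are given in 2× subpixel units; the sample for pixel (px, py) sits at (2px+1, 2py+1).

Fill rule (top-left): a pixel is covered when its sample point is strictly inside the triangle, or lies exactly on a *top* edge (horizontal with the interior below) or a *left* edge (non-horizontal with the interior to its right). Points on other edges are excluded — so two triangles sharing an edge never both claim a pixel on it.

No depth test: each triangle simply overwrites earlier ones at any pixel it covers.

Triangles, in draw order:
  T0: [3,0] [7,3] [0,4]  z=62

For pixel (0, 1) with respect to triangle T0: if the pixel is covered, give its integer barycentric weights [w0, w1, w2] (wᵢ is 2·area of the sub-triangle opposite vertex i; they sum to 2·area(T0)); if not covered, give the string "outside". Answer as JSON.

T0:
  2·area = 25
  edge (3, 0)→(7, 3): d=(4,3) right/bottom  bias=-1
  edge (7, 3)→(0, 4): d=(-7,1) right/bottom  bias=-1
  edge (0, 4)→(3, 0): d=(3,-4) top-left  bias=+0
    (1,0)@(3, 1): e=[4,18,3] → █
    (2,0)@(5, 1): e=[-2,16,11] → ·
    (0,1)@(1, 3): e=[18,6,1] → █
    (2,1)@(5, 3): e=[6,2,17] → █
    (3,1)@(7, 3): e=[0,0,25] → ·  [on edge]
    (0,2)@(1, 5): e=[26,-8,7] → ·
    (1,2)@(3, 5): e=[20,-10,15] → ·
    (2,2)@(5, 5): e=[14,-12,23] → ·
  covered (4 px):
    · █ · ·
    █ █ █ ·
    · · · ·
    · · · ·
    · · · ·
    · · · ·

Result: [6,1,18]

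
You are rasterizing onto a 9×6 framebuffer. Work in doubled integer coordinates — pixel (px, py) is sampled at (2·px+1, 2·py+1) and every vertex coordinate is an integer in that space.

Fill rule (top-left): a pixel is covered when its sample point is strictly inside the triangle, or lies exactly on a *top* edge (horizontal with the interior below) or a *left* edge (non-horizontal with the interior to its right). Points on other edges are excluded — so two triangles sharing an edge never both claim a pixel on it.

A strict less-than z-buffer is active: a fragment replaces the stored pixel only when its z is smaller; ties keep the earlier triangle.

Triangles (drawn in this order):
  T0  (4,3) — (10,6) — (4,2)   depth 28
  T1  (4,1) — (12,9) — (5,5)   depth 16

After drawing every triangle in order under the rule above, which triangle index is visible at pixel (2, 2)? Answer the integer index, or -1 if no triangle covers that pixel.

T0:
  2·area = 6  (B↔C swapped to make it positive)
  edge (4, 3)→(4, 2): d=(0,-1) top-left  bias=+0
  edge (4, 2)→(10, 6): d=(6,4) right/bottom  bias=-1
  edge (10, 6)→(4, 3): d=(-6,-3) top-left  bias=+0
    (2,1)@(5, 3): e=[1,2,3] → #
    (3,1)@(7, 3): e=[3,-6,9] → ·
    (2,2)@(5, 5): e=[1,14,-9] → ·
  covered (1 px):
    · · · · · · · · ·
    · · # · · · · · ·
    · · · · · · · · ·
    · · · · · · · · ·
    · · · · · · · · ·
    · · · · · · · · ·
T1:
  2·area = 24
  edge (4, 1)→(12, 9): d=(8,8) right/bottom  bias=-1
  edge (12, 9)→(5, 5): d=(-7,-4) top-left  bias=+0
  edge (5, 5)→(4, 1): d=(-1,-4) top-left  bias=+0
    (2,1)@(5, 3): e=[8,14,2] → #
    (3,1)@(7, 3): e=[-8,22,10] → ·
    (2,2)@(5, 5): e=[24,0,0] → #  [on edge]
    (3,2)@(7, 5): e=[8,8,8] → #
    (4,2)@(9, 5): e=[-8,16,16] → ·
    (2,3)@(5, 7): e=[40,-14,-2] → ·
    (3,3)@(7, 7): e=[24,-6,6] → ·
    (4,3)@(9, 7): e=[8,2,14] → #
    (5,3)@(11, 7): e=[-8,10,22] → ·
    (4,4)@(9, 9): e=[24,-12,12] → ·
  covered (4 px):
    · · · · · · · · ·
    · · # · · · · · ·
    · · # # · · · · ·
    · · · · # · · · ·
    · · · · · · · · ·
    · · · · · · · · ·

Z-buffer (winner per pixel, '.' = empty):
  . . . . . . . . .
  . . 1 . . . . . .
  . . 1 1 . . . . .
  . . . . 1 . . . .
  . . . . . . . . .
  . . . . . . . . .

Result: 1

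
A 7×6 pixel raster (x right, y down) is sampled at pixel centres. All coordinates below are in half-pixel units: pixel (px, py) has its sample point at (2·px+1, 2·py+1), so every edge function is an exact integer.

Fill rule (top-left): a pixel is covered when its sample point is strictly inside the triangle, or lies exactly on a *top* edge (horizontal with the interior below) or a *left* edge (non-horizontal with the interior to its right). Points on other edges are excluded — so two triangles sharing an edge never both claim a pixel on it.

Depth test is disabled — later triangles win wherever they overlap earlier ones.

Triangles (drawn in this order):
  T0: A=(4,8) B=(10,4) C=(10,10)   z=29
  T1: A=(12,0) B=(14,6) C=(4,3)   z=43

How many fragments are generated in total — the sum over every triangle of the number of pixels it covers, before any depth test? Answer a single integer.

T0:
  2·area = 36
  edge (4, 8)→(10, 4): d=(6,-4) top-left  bias=+0
  edge (10, 4)→(10, 10): d=(0,6) right/bottom  bias=-1
  edge (10, 10)→(4, 8): d=(-6,-2) top-left  bias=+0
    (4,2)@(9, 5): e=[2,6,28] → X
    (5,2)@(11, 5): e=[10,-6,32] → .
    (0,3)@(1, 7): e=[-18,54,0] → .  [on edge]
    (3,3)@(7, 7): e=[6,18,12] → X
    (5,3)@(11, 7): e=[22,-6,20] → .
    (3,4)@(7, 9): e=[18,18,0] → X  [on edge]
    (5,4)@(11, 9): e=[34,-6,8] → .
    (3,5)@(7, 11): e=[30,18,-12] → .
    (4,5)@(9, 11): e=[38,6,-8] → .
    (6,5)@(13, 11): e=[54,-18,0] → .  [on edge]
  covered (5 px):
    . . . . . . .
    . . . . . . .
    . . . . X . .
    . . . X X . .
    . . . X X . .
    . . . . . . .
T1:
  2·area = 54
  edge (12, 0)→(14, 6): d=(2,6) right/bottom  bias=-1
  edge (14, 6)→(4, 3): d=(-10,-3) top-left  bias=+0
  edge (4, 3)→(12, 0): d=(8,-3) top-left  bias=+0
    (5,0)@(11, 1): e=[8,41,5] → X
    (6,0)@(13, 1): e=[-4,47,11] → .
    (2,1)@(5, 3): e=[48,3,3] → X
    (3,1)@(7, 3): e=[36,9,9] → X
    (4,1)@(9, 3): e=[24,15,15] → X
    (6,1)@(13, 3): e=[0,27,27] → .  [on edge]
    (2,2)@(5, 5): e=[52,-17,19] → .
    (3,2)@(7, 5): e=[40,-11,25] → .
    (4,2)@(9, 5): e=[28,-5,31] → .
    (5,2)@(11, 5): e=[16,1,37] → X
    (6,2)@(13, 5): e=[4,7,43] → X
    (5,3)@(11, 7): e=[20,-19,53] → .
  covered (7 px):
    . . . . . X .
    . . X X X X .
    . . . . . X X
    . . . . . . .
    . . . . . . .
    . . . . . . .

Final: 12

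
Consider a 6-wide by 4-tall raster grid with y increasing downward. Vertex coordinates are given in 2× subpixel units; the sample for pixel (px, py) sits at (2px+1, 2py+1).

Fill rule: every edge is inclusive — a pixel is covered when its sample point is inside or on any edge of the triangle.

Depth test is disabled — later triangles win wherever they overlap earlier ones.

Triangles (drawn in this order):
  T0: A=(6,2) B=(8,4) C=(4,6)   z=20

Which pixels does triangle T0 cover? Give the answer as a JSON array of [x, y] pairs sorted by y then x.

T0:
  2·area = 12
  edge (6, 2)→(8, 4): d=(2,2) inclusive
  edge (8, 4)→(4, 6): d=(-4,2) inclusive
  edge (4, 6)→(6, 2): d=(2,-4) inclusive
    (2,0)@(5, 1): e=[0,18,-6] → ·  [on edge]
    (3,1)@(7, 3): e=[0,6,6] → #  [on edge]
    (4,1)@(9, 3): e=[-4,2,14] → ·
    (2,2)@(5, 5): e=[8,2,2] → #
    (3,2)@(7, 5): e=[4,-2,10] → ·
    (4,2)@(9, 5): e=[0,-6,18] → ·  [on edge]
    (2,3)@(5, 7): e=[12,-6,6] → ·
    (5,3)@(11, 7): e=[0,-18,30] → ·  [on edge]
  covered (2 px):
    · · · · · ·
    · · · # · ·
    · · # · · ·
    · · · · · ·

Result: [[3,1],[2,2]]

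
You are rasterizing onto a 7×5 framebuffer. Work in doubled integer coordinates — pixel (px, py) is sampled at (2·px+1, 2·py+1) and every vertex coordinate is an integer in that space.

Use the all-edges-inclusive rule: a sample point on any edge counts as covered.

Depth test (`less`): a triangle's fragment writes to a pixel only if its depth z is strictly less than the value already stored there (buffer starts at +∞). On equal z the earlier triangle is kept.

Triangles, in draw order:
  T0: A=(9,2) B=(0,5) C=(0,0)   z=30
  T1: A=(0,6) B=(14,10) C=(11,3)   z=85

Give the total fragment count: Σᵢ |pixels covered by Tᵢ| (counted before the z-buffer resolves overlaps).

T0:
  2·area = 45
  edge (9, 2)→(0, 5): d=(-9,3) inclusive
  edge (0, 5)→(0, 0): d=(0,-5) inclusive
  edge (0, 0)→(9, 2): d=(9,2) inclusive
    (0,0)@(1, 1): e=[33,5,7] → #
    (1,0)@(3, 1): e=[27,15,3] → #
    (2,0)@(5, 1): e=[21,25,-1] → ·
    (0,1)@(1, 3): e=[15,5,25] → #
    (2,1)@(5, 3): e=[3,25,17] → #
    (3,1)@(7, 3): e=[-3,35,13] → ·
    (0,2)@(1, 5): e=[-3,5,43] → ·
    (1,2)@(3, 5): e=[-9,15,39] → ·
    (2,2)@(5, 5): e=[-15,25,35] → ·
  covered (5 px):
    # # · · · · ·
    # # # · · · ·
    · · · · · · ·
    · · · · · · ·
    · · · · · · ·
T1:
  2·area = 86  (B↔C swapped to make it positive)
  edge (0, 6)→(11, 3): d=(11,-3) inclusive
  edge (11, 3)→(14, 10): d=(3,7) inclusive
  edge (14, 10)→(0, 6): d=(-14,-4) inclusive
    (5,1)@(11, 3): e=[0,0,86] → #  [on edge]
    (6,1)@(13, 3): e=[6,-14,94] → ·
    (2,2)@(5, 5): e=[4,48,34] → #
    (3,2)@(7, 5): e=[10,34,42] → #
    (4,2)@(9, 5): e=[16,20,50] → #
    (6,2)@(13, 5): e=[28,-8,66] → ·
    (2,3)@(5, 7): e=[26,54,6] → #
    (6,3)@(13, 7): e=[50,-2,38] → ·
    (2,4)@(5, 9): e=[48,60,-22] → ·
    (3,4)@(7, 9): e=[54,46,-14] → ·
    (4,4)@(9, 9): e=[60,32,-6] → ·
    (5,4)@(11, 9): e=[66,18,2] → #
  covered (11 px):
    · · · · · · ·
    · · · · · # ·
    · · # # # # ·
    · · # # # # ·
    · · · · · # #

Final: 16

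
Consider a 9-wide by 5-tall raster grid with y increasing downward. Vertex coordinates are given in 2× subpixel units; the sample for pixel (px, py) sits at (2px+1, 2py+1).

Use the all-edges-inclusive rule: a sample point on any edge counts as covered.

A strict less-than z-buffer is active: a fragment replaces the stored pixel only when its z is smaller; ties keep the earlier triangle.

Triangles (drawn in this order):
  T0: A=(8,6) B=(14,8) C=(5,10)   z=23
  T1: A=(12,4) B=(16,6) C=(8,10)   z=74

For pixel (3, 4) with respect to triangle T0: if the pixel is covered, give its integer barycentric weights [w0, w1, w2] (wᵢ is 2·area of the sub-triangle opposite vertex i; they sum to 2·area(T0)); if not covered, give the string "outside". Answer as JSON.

T0:
  2·area = 30
  edge (8, 6)→(14, 8): d=(6,2) inclusive
  edge (14, 8)→(5, 10): d=(-9,2) inclusive
  edge (5, 10)→(8, 6): d=(3,-4) inclusive
    (2,2)@(5, 5): e=[0,45,-15] → ·  [on edge]
    (4,3)@(9, 7): e=[4,19,7] → #
    (5,3)@(11, 7): e=[0,15,15] → #  [on edge]
    (6,3)@(13, 7): e=[-4,11,23] → ·
    (3,4)@(7, 9): e=[20,5,5] → #
    (5,4)@(11, 9): e=[12,-3,21] → ·
    (8,4)@(17, 9): e=[0,-15,45] → ·  [on edge]
  covered (4 px):
    · · · · · · · · ·
    · · · · · · · · ·
    · · · · · · · · ·
    · · · · # # · · ·
    · · · # # · · · ·
T1:
  2·area = 32
  edge (12, 4)→(16, 6): d=(4,2) inclusive
  edge (16, 6)→(8, 10): d=(-8,4) inclusive
  edge (8, 10)→(12, 4): d=(4,-6) inclusive
    (6,2)@(13, 5): e=[2,20,10] → #
    (7,2)@(15, 5): e=[-2,12,22] → ·
    (5,3)@(11, 7): e=[14,12,6] → #
    (7,3)@(15, 7): e=[6,-4,30] → ·
    (4,4)@(9, 9): e=[26,4,2] → #
    (5,4)@(11, 9): e=[22,-4,14] → ·
    (6,4)@(13, 9): e=[18,-12,26] → ·
  covered (4 px):
    · · · · · · · · ·
    · · · · · · · · ·
    · · · · · · # · ·
    · · · · · # # · ·
    · · · · # · · · ·

Final: [5,5,20]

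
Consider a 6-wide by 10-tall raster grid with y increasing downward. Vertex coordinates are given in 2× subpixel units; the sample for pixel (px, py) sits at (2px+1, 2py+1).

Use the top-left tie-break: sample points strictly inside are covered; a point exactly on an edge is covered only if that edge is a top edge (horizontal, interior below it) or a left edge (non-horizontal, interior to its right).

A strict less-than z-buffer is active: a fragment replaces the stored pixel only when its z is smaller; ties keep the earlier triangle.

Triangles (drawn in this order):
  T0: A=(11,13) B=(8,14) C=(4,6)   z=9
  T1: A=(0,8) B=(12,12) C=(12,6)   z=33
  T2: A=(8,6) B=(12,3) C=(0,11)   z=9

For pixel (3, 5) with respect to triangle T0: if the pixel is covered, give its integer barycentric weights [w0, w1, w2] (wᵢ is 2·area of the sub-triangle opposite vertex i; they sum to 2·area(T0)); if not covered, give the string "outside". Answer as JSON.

T0:
  2·area = 28
  edge (11, 13)→(8, 14): d=(-3,1) right/bottom  bias=-1
  edge (8, 14)→(4, 6): d=(-4,-8) top-left  bias=+0
  edge (4, 6)→(11, 13): d=(7,7) right/bottom  bias=-1
    (0,1)@(1, 3): e=[40,-12,0] → ·  [on edge]
    (1,2)@(3, 5): e=[32,-4,0] → ·  [on edge]
    (2,3)@(5, 7): e=[24,4,0] → ·  [on edge]
    (3,4)@(7, 9): e=[16,12,0] → ·  [on edge]
    (3,5)@(7, 11): e=[10,4,14] → █
    (4,5)@(9, 11): e=[8,20,0] → ·  [on edge]
    (3,6)@(7, 13): e=[4,-4,28] → ·
    (4,6)@(9, 13): e=[2,12,14] → █
    (5,6)@(11, 13): e=[0,28,0] → ·  [on edge]
    (2,7)@(5, 15): e=[0,-28,56] → ·  [on edge]
    (4,7)@(9, 15): e=[-4,4,28] → ·
  covered (2 px):
    · · · · · ·
    · · · · · ·
    · · · · · ·
    · · · · · ·
    · · · · · ·
    · · · █ · ·
    · · · · █ ·
    · · · · · ·
    · · · · · ·
    · · · · · ·
T1:
  2·area = 72  (B↔C swapped to make it positive)
  edge (0, 8)→(12, 6): d=(12,-2) top-left  bias=+0
  edge (12, 6)→(12, 12): d=(0,6) right/bottom  bias=-1
  edge (12, 12)→(0, 8): d=(-12,-4) top-left  bias=+0
    (3,3)@(7, 7): e=[2,30,40] → █
    (4,3)@(9, 7): e=[6,18,48] → █
    (5,3)@(11, 7): e=[10,6,56] → █
    (1,4)@(3, 9): e=[18,54,0] → █  [on edge]
    (2,4)@(5, 9): e=[22,42,8] → █
    (1,5)@(3, 11): e=[42,54,-24] → ·
    (2,5)@(5, 11): e=[46,42,-16] → ·
    (3,5)@(7, 11): e=[50,30,-8] → ·
    (4,5)@(9, 11): e=[54,18,0] → █  [on edge]
    (4,6)@(9, 13): e=[78,18,-24] → ·
    (5,6)@(11, 13): e=[82,6,-16] → ·
  covered (10 px):
    · · · · · ·
    · · · · · ·
    · · · · · ·
    · · · █ █ █
    · █ █ █ █ █
    · · · · █ █
    · · · · · ·
    · · · · · ·
    · · · · · ·
    · · · · · ·
T2:
  2·area = 4  (B↔C swapped to make it positive)
  edge (8, 6)→(0, 11): d=(-8,5) right/bottom  bias=-1
  edge (0, 11)→(12, 3): d=(12,-8) top-left  bias=+0
  edge (12, 3)→(8, 6): d=(-4,3) right/bottom  bias=-1
    (4,2)@(9, 5): e=[3,0,1] → █  [on edge]
    (5,2)@(11, 5): e=[-7,16,-5] → ·
    (4,3)@(9, 7): e=[-13,24,-7] → ·
    (1,4)@(3, 9): e=[1,0,3] → █  [on edge]
    (2,4)@(5, 9): e=[-9,16,-3] → ·
    (1,5)@(3, 11): e=[-15,24,-5] → ·
  covered (2 px):
    · · · · · ·
    · · · · · ·
    · · · · █ ·
    · · · · · ·
    · █ · · · ·
    · · · · · ·
    · · · · · ·
    · · · · · ·
    · · · · · ·
    · · · · · ·

Answer: [4,14,10]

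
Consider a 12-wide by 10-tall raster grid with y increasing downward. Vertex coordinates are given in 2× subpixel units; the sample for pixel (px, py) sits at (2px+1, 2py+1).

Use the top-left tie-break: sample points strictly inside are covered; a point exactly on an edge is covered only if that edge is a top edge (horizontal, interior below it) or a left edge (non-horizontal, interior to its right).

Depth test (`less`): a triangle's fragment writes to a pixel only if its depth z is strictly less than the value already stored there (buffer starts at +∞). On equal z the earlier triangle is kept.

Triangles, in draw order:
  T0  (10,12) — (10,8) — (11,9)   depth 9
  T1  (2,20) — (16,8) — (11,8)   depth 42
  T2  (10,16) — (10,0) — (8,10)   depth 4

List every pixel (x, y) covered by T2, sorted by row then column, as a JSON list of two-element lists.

T0:
  2·area = 4
  edge (10, 12)→(10, 8): d=(0,-4) top-left  bias=+0
  edge (10, 8)→(11, 9): d=(1,1) right/bottom  bias=-1
  edge (11, 9)→(10, 12): d=(-1,3) right/bottom  bias=-1
    (1,0)@(3, 1): e=[-28,0,32] → ·  [on edge]
    (2,1)@(5, 3): e=[-20,0,24] → ·  [on edge]
    (6,1)@(13, 3): e=[12,-8,0] → ·  [on edge]
    (3,2)@(7, 5): e=[-12,0,16] → ·  [on edge]
    (4,3)@(9, 7): e=[-4,0,8] → ·  [on edge]
    (5,4)@(11, 9): e=[4,0,0] → ·  [on edge]
    (6,5)@(13, 11): e=[12,0,-8] → ·  [on edge]
    (7,6)@(15, 13): e=[20,0,-16] → ·  [on edge]
    (4,7)@(9, 15): e=[-4,8,0] → ·  [on edge]
    (8,7)@(17, 15): e=[28,0,-24] → ·  [on edge]
    (9,8)@(19, 17): e=[36,0,-32] → ·  [on edge]
    (10,9)@(21, 19): e=[44,0,-40] → ·  [on edge]
  covered (0 px):
    · · · · · · · · · · · ·
    · · · · · · · · · · · ·
    · · · · · · · · · · · ·
    · · · · · · · · · · · ·
    · · · · · · · · · · · ·
    · · · · · · · · · · · ·
    · · · · · · · · · · · ·
    · · · · · · · · · · · ·
    · · · · · · · · · · · ·
    · · · · · · · · · · · ·
T1:
  2·area = 60  (B↔C swapped to make it positive)
  edge (2, 20)→(11, 8): d=(9,-12) top-left  bias=+0
  edge (11, 8)→(16, 8): d=(5,0) top-left  bias=+0
  edge (16, 8)→(2, 20): d=(-14,12) right/bottom  bias=-1
    (5,4)@(11, 9): e=[9,5,46] → #
    (6,4)@(13, 9): e=[33,5,22] → #
    (7,4)@(15, 9): e=[57,5,-2] → ·
    (4,5)@(9, 11): e=[3,15,42] → #
    (6,5)@(13, 11): e=[51,15,-6] → ·
    (4,6)@(9, 13): e=[21,25,14] → #
    (5,6)@(11, 13): e=[45,25,-10] → ·
    (3,7)@(7, 15): e=[15,35,10] → #
    (4,7)@(9, 15): e=[39,35,-14] → ·
    (2,8)@(5, 17): e=[9,45,6] → #
    (3,8)@(7, 17): e=[33,45,-18] → ·
    (1,9)@(3, 19): e=[3,55,2] → #
  covered (8 px):
    · · · · · · · · · · · ·
    · · · · · · · · · · · ·
    · · · · · · · · · · · ·
    · · · · · · · · · · · ·
    · · · · · # # · · · · ·
    · · · · # # · · · · · ·
    · · · · # · · · · · · ·
    · · · # · · · · · · · ·
    · · # · · · · · · · · ·
    · # · · · · · · · · · ·
T2:
  2·area = 32  (B↔C swapped to make it positive)
  edge (10, 16)→(8, 10): d=(-2,-6) top-left  bias=+0
  edge (8, 10)→(10, 0): d=(2,-10) top-left  bias=+0
  edge (10, 0)→(10, 16): d=(0,16) right/bottom  bias=-1
    (2,0)@(5, 1): e=[0,-48,80] → ·  [on edge]
    (4,2)@(9, 5): e=[16,0,16] → #  [on edge]
    (5,2)@(11, 5): e=[28,20,-16] → ·
    (3,3)@(7, 7): e=[0,-16,48] → ·  [on edge]
    (4,3)@(9, 7): e=[12,4,16] → #
    (5,3)@(11, 7): e=[24,24,-16] → ·
    (4,4)@(9, 9): e=[8,8,16] → #
    (5,4)@(11, 9): e=[20,28,-16] → ·
    (4,5)@(9, 11): e=[4,12,16] → #
    (5,5)@(11, 11): e=[16,32,-16] → ·
    (4,6)@(9, 13): e=[0,16,16] → #  [on edge]
    (5,6)@(11, 13): e=[12,36,-16] → ·
    (3,7)@(7, 15): e=[-16,0,48] → ·  [on edge]
    (5,9)@(11, 19): e=[0,48,-16] → ·  [on edge]
  covered (5 px):
    · · · · · · · · · · · ·
    · · · · · · · · · · · ·
    · · · · # · · · · · · ·
    · · · · # · · · · · · ·
    · · · · # · · · · · · ·
    · · · · # · · · · · · ·
    · · · · # · · · · · · ·
    · · · · · · · · · · · ·
    · · · · · · · · · · · ·
    · · · · · · · · · · · ·

Final: [[4,2],[4,3],[4,4],[4,5],[4,6]]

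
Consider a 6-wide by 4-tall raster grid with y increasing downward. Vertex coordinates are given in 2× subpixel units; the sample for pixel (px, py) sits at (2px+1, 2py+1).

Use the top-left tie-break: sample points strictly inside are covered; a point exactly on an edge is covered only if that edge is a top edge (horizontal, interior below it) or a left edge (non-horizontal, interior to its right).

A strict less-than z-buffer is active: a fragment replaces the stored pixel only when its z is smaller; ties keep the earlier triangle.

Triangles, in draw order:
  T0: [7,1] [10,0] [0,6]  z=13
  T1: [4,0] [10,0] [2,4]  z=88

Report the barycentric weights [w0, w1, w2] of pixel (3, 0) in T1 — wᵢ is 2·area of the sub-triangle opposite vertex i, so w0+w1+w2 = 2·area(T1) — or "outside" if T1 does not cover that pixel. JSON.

T0:
  2·area = 8
  edge (7, 1)→(10, 0): d=(3,-1) top-left  bias=+0
  edge (10, 0)→(0, 6): d=(-10,6) right/bottom  bias=-1
  edge (0, 6)→(7, 1): d=(7,-5) top-left  bias=+0
    (3,0)@(7, 1): e=[0,8,0] → █  [on edge]
    (4,0)@(9, 1): e=[2,-4,10] → ·
    (0,1)@(1, 3): e=[0,24,-16] → ·  [on edge]
    (2,1)@(5, 3): e=[4,0,4] → ·  [on edge]
    (3,1)@(7, 3): e=[6,-12,14] → ·
  covered (1 px):
    · · · █ · ·
    · · · · · ·
    · · · · · ·
    · · · · · ·
T1:
  2·area = 24
  edge (4, 0)→(10, 0): d=(6,0) top-left  bias=+0
  edge (10, 0)→(2, 4): d=(-8,4) right/bottom  bias=-1
  edge (2, 4)→(4, 0): d=(2,-4) top-left  bias=+0
    (2,0)@(5, 1): e=[6,12,6] → █
    (3,0)@(7, 1): e=[6,4,14] → █
    (4,0)@(9, 1): e=[6,-4,22] → ·
    (1,1)@(3, 3): e=[18,4,2] → █
    (2,1)@(5, 3): e=[18,-4,10] → ·
    (3,1)@(7, 3): e=[18,-12,18] → ·
    (1,2)@(3, 5): e=[30,-12,6] → ·
  covered (3 px):
    · · █ █ · ·
    · █ · · · ·
    · · · · · ·
    · · · · · ·

Final: [4,14,6]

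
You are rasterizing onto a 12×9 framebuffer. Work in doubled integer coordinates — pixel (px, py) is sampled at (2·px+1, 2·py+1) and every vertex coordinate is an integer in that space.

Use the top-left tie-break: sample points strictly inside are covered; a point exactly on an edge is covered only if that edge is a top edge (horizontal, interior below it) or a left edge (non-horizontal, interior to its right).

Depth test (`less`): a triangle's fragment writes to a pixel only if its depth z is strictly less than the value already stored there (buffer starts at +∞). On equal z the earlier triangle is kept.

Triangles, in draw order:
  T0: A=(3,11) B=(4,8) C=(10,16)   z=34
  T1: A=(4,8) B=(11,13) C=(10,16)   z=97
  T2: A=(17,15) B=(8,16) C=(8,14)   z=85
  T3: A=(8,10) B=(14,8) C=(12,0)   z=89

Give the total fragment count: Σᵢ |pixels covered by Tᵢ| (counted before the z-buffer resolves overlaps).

T0:
  2·area = 26
  edge (3, 11)→(4, 8): d=(1,-3) top-left  bias=+0
  edge (4, 8)→(10, 16): d=(6,8) right/bottom  bias=-1
  edge (10, 16)→(3, 11): d=(-7,-5) top-left  bias=+0
    (2,2)@(5, 5): e=[0,-26,52] → ·  [on edge]
    (1,5)@(3, 11): e=[0,26,0] → #  [on edge]
    (2,5)@(5, 11): e=[6,10,10] → #
    (3,5)@(7, 11): e=[12,-6,20] → ·
    (1,6)@(3, 13): e=[2,38,-14] → ·
    (2,6)@(5, 13): e=[8,22,-4] → ·
    (3,6)@(7, 13): e=[14,6,6] → #
    (4,6)@(9, 13): e=[20,-10,16] → ·
    (3,7)@(7, 15): e=[16,18,-8] → ·
    (4,7)@(9, 15): e=[22,2,2] → #
    (5,7)@(11, 15): e=[28,-14,12] → ·
    (0,8)@(1, 17): e=[0,78,-52] → ·  [on edge]
  covered (4 px):
    · · · · · · · · · · · ·
    · · · · · · · · · · · ·
    · · · · · · · · · · · ·
    · · · · · · · · · · · ·
    · · · · · · · · · · · ·
    · # # · · · · · · · · ·
    · · · # · · · · · · · ·
    · · · · # · · · · · · ·
    · · · · · · · · · · · ·
T1:
  2·area = 26
  edge (4, 8)→(11, 13): d=(7,5) right/bottom  bias=-1
  edge (11, 13)→(10, 16): d=(-1,3) right/bottom  bias=-1
  edge (10, 16)→(4, 8): d=(-6,-8) top-left  bias=+0
    (7,0)@(15, 1): e=[-104,0,130] → ·  [on edge]
    (6,3)@(13, 7): e=[-52,0,78] → ·  [on edge]
    (2,4)@(5, 9): e=[2,22,2] → #
    (3,4)@(7, 9): e=[-8,16,18] → ·
    (2,5)@(5, 11): e=[16,20,-10] → ·
    (3,5)@(7, 11): e=[6,14,6] → #
    (4,5)@(9, 11): e=[-4,8,22] → ·
    (3,6)@(7, 13): e=[20,12,-6] → ·
    (4,6)@(9, 13): e=[10,6,10] → #
    (5,6)@(11, 13): e=[0,0,26] → ·  [on edge]
    (4,7)@(9, 15): e=[24,4,-2] → ·
  covered (3 px):
    · · · · · · · · · · · ·
    · · · · · · · · · · · ·
    · · · · · · · · · · · ·
    · · · · · · · · · · · ·
    · · # · · · · · · · · ·
    · · · # · · · · · · · ·
    · · · · # · · · · · · ·
    · · · · · · · · · · · ·
    · · · · · · · · · · · ·
T2:
  2·area = 18
  edge (17, 15)→(8, 16): d=(-9,1) right/bottom  bias=-1
  edge (8, 16)→(8, 14): d=(0,-2) top-left  bias=+0
  edge (8, 14)→(17, 15): d=(9,1) right/bottom  bias=-1
    (4,7)@(9, 15): e=[8,2,8] → #
    (5,7)@(11, 15): e=[6,6,6] → #
    (6,7)@(13, 15): e=[4,10,4] → #
    (7,7)@(15, 15): e=[2,14,2] → #
    (8,7)@(17, 15): e=[0,18,0] → ·  [on edge]
    (4,8)@(9, 17): e=[-10,2,26] → ·
    (5,8)@(11, 17): e=[-12,6,24] → ·
    (6,8)@(13, 17): e=[-14,10,22] → ·
    (7,8)@(15, 17): e=[-16,14,20] → ·
  covered (4 px):
    · · · · · · · · · · · ·
    · · · · · · · · · · · ·
    · · · · · · · · · · · ·
    · · · · · · · · · · · ·
    · · · · · · · · · · · ·
    · · · · · · · · · · · ·
    · · · · · · · · · · · ·
    · · · · # # # # · · · ·
    · · · · · · · · · · · ·
T3:
  2·area = 52  (B↔C swapped to make it positive)
  edge (8, 10)→(12, 0): d=(4,-10) top-left  bias=+0
  edge (12, 0)→(14, 8): d=(2,8) right/bottom  bias=-1
  edge (14, 8)→(8, 10): d=(-6,2) right/bottom  bias=-1
    (5,1)@(11, 3): e=[2,14,36] → #
    (6,1)@(13, 3): e=[22,-2,32] → ·
    (5,2)@(11, 5): e=[10,18,24] → #
    (6,2)@(13, 5): e=[30,2,20] → #
    (7,2)@(15, 5): e=[50,-14,16] → ·
    (11,2)@(23, 5): e=[130,-78,0] → ·  [on edge]
    (5,3)@(11, 7): e=[18,22,12] → #
    (7,3)@(15, 7): e=[58,-10,4] → ·
    (8,3)@(17, 7): e=[78,-26,0] → ·  [on edge]
    (4,4)@(9, 9): e=[6,42,4] → #
    (5,4)@(11, 9): e=[26,26,0] → ·  [on edge]
    (6,4)@(13, 9): e=[46,10,-4] → ·
    (2,5)@(5, 11): e=[-26,78,0] → ·  [on edge]
  covered (6 px):
    · · · · · · · · · · · ·
    · · · · · # · · · · · ·
    · · · · · # # · · · · ·
    · · · · · # # · · · · ·
    · · · · # · · · · · · ·
    · · · · · · · · · · · ·
    · · · · · · · · · · · ·
    · · · · · · · · · · · ·
    · · · · · · · · · · · ·

Final: 17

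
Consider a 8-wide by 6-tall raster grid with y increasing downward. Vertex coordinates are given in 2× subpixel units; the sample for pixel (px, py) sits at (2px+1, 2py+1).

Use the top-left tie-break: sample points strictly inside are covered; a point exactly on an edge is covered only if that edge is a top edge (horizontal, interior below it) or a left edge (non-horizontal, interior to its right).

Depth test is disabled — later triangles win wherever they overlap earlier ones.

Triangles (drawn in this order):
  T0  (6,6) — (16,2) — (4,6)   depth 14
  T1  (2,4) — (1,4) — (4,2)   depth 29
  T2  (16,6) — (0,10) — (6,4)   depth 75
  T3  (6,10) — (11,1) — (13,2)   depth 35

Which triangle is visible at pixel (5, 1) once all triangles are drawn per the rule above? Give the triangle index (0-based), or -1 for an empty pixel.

T0:
  2·area = 8  (B↔C swapped to make it positive)
  edge (6, 6)→(4, 6): d=(-2,0) right/bottom  bias=-1
  edge (4, 6)→(16, 2): d=(12,-4) top-left  bias=+0
  edge (16, 2)→(6, 6): d=(-10,4) right/bottom  bias=-1
    (6,1)@(13, 3): e=[6,0,2] → X  [on edge]
    (7,1)@(15, 3): e=[6,8,-6] → .
    (3,2)@(7, 5): e=[2,0,6] → X  [on edge]
    (4,2)@(9, 5): e=[2,8,-2] → .
    (6,2)@(13, 5): e=[2,24,-18] → .
    (0,3)@(1, 7): e=[-2,0,10] → .  [on edge]
    (3,3)@(7, 7): e=[-2,24,-14] → .
  covered (2 px):
    . . . . . . . .
    . . . . . . X .
    . . . X . . . .
    . . . . . . . .
    . . . . . . . .
    . . . . . . . .
T1:
  2·area = 2
  edge (2, 4)→(1, 4): d=(-1,0) right/bottom  bias=-1
  edge (1, 4)→(4, 2): d=(3,-2) top-left  bias=+0
  edge (4, 2)→(2, 4): d=(-2,2) right/bottom  bias=-1
    (2,0)@(5, 1): e=[3,-1,0] → .  [on edge]
    (1,1)@(3, 3): e=[1,1,0] → .  [on edge]
    (0,2)@(1, 5): e=[-1,3,0] → .  [on edge]
  covered (0 px):
    . . . . . . . .
    . . . . . . . .
    . . . . . . . .
    . . . . . . . .
    . . . . . . . .
    . . . . . . . .
T2:
  2·area = 72
  edge (16, 6)→(0, 10): d=(-16,4) right/bottom  bias=-1
  edge (0, 10)→(6, 4): d=(6,-6) top-left  bias=+0
  edge (6, 4)→(16, 6): d=(10,2) right/bottom  bias=-1
    (4,0)@(9, 1): e=[108,0,-36] → .  [on edge]
    (0,1)@(1, 3): e=[108,-36,0] → .  [on edge]
    (3,1)@(7, 3): e=[84,0,-12] → .  [on edge]
    (2,2)@(5, 5): e=[60,0,12] → X  [on edge]
    (3,2)@(7, 5): e=[52,12,8] → X
    (4,2)@(9, 5): e=[44,24,4] → X
    (5,2)@(11, 5): e=[36,36,0] → .  [on edge]
    (1,3)@(3, 7): e=[36,0,36] → X  [on edge]
    (5,3)@(11, 7): e=[4,48,20] → X
    (6,3)@(13, 7): e=[-4,60,16] → .
    (0,4)@(1, 9): e=[12,0,60] → X  [on edge]
    (2,4)@(5, 9): e=[-4,24,52] → .
  covered (10 px):
    . . . . . . . .
    . . . . . . . .
    . . X X X . . .
    . X X X X X . .
    X X . . . . . .
    . . . . . . . .
T3:
  2·area = 23
  edge (6, 10)→(11, 1): d=(5,-9) top-left  bias=+0
  edge (11, 1)→(13, 2): d=(2,1) right/bottom  bias=-1
  edge (13, 2)→(6, 10): d=(-7,8) right/bottom  bias=-1
    (5,0)@(11, 1): e=[0,0,23] → .  [on edge]
    (5,1)@(11, 3): e=[10,4,9] → X
    (6,1)@(13, 3): e=[28,2,-7] → .
    (7,1)@(15, 3): e=[46,0,-23] → .  [on edge]
    (4,2)@(9, 5): e=[2,10,11] → X
    (5,2)@(11, 5): e=[20,8,-5] → .
    (4,3)@(9, 7): e=[12,14,-3] → .
  covered (2 px):
    . . . . . . . .
    . . . . . X . .
    . . . . X . . .
    . . . . . . . .
    . . . . . . . .
    . . . . . . . .

Z-buffer (winner per pixel, '.' = empty):
  . . . . . . . .
  . . . . . 3 0 .
  . . 2 2 3 . . .
  . 2 2 2 2 2 . .
  2 2 . . . . . .
  . . . . . . . .

Final: 3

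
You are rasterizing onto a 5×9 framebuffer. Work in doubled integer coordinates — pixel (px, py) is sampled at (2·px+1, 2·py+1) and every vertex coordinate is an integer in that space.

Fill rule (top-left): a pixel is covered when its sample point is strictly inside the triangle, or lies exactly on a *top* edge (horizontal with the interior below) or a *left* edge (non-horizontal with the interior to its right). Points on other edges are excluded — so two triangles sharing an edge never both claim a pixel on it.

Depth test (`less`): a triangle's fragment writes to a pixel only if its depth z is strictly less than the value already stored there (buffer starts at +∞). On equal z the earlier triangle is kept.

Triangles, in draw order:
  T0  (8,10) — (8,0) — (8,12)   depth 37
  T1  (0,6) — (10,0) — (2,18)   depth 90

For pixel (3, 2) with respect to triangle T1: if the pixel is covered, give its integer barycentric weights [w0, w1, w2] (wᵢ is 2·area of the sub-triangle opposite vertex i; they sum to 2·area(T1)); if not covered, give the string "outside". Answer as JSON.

T0:
  degenerate (2·area = 0) — covers nothing
T1:
  2·area = 132
  edge (0, 6)→(10, 0): d=(10,-6) top-left  bias=+0
  edge (10, 0)→(2, 18): d=(-8,18) right/bottom  bias=-1
  edge (2, 18)→(0, 6): d=(-2,-12) top-left  bias=+0
    (4,0)@(9, 1): e=[4,10,118] → #
    (2,1)@(5, 3): e=[0,66,66] → #  [on edge]
    (3,1)@(7, 3): e=[12,30,90] → #
    (4,1)@(9, 3): e=[24,-6,114] → ·
    (1,2)@(3, 5): e=[8,86,38] → #
    (4,2)@(9, 5): e=[44,-22,110] → ·
    (0,3)@(1, 7): e=[16,106,10] → #
    (3,3)@(7, 7): e=[52,-2,82] → ·
    (0,4)@(1, 9): e=[36,90,6] → #
    (3,4)@(7, 9): e=[72,-18,78] → ·
    (0,5)@(1, 11): e=[56,74,2] → #
    (3,5)@(7, 11): e=[92,-34,74] → ·
  covered (17 px):
    · · · · #
    · · # # ·
    · # # # ·
    # # # · ·
    # # # · ·
    # # # · ·
    · # · · ·
    · # · · ·
    · · · · ·

Result: [14,86,32]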